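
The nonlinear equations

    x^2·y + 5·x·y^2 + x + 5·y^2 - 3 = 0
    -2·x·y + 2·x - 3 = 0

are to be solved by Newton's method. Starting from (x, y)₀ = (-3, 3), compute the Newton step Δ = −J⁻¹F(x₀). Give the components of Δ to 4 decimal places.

At (-3, 3): F = (-69.0000, 9.0000).
Jacobian J = [[2·x·y + 5·y^2 + 1, x^2 + 10·x·y + 10·y], [-2·y + 2, -2·x]].
At the point, J = [[28.0000, -51.0000], [-4.0000, 6.0000]] (det J = -36.0000).
Solving J·Δ = −F gives Δ = (1.2500, -0.6667).

(1.2500, -0.6667)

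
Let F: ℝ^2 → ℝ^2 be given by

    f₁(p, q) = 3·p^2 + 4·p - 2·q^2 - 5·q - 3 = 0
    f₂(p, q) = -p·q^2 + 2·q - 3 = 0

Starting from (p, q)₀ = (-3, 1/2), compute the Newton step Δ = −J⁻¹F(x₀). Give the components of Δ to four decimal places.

(0.5052, 0.2753)

At (-3, 1/2): F = (9.0000, -1.2500).
Jacobian J = [[6·p + 4, -4·q - 5], [-q^2, -2·p·q + 2]].
At the point, J = [[-14.0000, -7.0000], [-0.2500, 5.0000]] (det J = -71.7500).
Solving J·Δ = −F gives Δ = (0.5052, 0.2753).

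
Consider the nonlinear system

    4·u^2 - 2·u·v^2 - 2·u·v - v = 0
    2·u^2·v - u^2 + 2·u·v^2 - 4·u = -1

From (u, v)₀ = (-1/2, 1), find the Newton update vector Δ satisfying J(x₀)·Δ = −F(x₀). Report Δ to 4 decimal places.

At (-1/2, 1): F = (2.0000, 2.2500).
Jacobian J = [[8·u - 2·v^2 - 2·v, -4·u·v - 2·u - 1], [4·u·v - 2·u + 2·v^2 - 4, 2·u^2 + 4·u·v]].
At the point, J = [[-8.0000, 2.0000], [-3.0000, -1.5000]] (det J = 18.0000).
Solving J·Δ = −F gives Δ = (0.4167, 0.6667).

(0.4167, 0.6667)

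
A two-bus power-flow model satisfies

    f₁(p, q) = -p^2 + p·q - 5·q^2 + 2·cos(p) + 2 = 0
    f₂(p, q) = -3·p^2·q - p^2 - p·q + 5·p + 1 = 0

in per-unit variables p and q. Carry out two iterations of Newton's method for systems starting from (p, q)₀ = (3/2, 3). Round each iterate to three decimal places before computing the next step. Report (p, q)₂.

At (3/2, 3): F = (-40.60853, -18.500).
Jacobian J = [[-2·p + q - 2·sin(p), p - 10·q], [-6·p·q - 2·p - q + 5, -3·p^2 - p]].
At the point, J = [[-1.99499, -28.500], [-28.000, -8.250]] (det J = -781.54133).
Solving J·Δ = −F gives Δ = (-0.246, -1.408).
Then the next iterate is (p, q)₁ = (1.254, 1.592).
Round to (1.254, 1.592) and repeat: F = (-9.62542, -3.80922), J = [[-2.81648, -14.666], [-11.07821, -5.97155]].
Δ = (0.011, -0.658), so (p, q)₂ = (1.265, 0.934).

(1.265, 0.934)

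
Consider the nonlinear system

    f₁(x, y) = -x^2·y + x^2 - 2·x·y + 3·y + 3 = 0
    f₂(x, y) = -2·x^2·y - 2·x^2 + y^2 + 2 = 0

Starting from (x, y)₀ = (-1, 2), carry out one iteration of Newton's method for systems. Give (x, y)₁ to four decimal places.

At (-1, 2): F = (12.0000, 0.0000).
Jacobian J = [[-2·x·y + 2·x - 2·y, -x^2 - 2·x + 3], [-4·x·y - 4·x, -2·x^2 + 2·y]].
At the point, J = [[-2.0000, 4.0000], [12.0000, 2.0000]] (det J = -52.0000).
Solving J·Δ = −F gives Δ = (0.4615, -2.7692).
Then the next iterate is (x, y)₁ = (-0.5385, -0.7692).

(-0.5385, -0.7692)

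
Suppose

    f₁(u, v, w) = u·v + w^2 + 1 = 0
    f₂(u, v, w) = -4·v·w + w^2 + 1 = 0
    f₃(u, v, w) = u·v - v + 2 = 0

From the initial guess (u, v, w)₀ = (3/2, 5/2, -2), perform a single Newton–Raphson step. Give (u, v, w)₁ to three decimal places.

(0.456, 1.222, -0.944)

At (3/2, 5/2, -2): F = (8.750, 25.000, 3.250).
Jacobian J = [[v, u, 2·w], [0, -4·w, -4·v + 2·w], [v, u - 1, 0]].
At the point, J = [[2.500, 1.500, -4.000], [0.000, 8.000, -14.000], [2.500, 0.500, 0.000]] (det J = 45.000).
Solving J·Δ = −F gives Δ = (-1.044, -1.278, 1.056).
Then the next iterate is (u, v, w)₁ = (0.456, 1.222, -0.944).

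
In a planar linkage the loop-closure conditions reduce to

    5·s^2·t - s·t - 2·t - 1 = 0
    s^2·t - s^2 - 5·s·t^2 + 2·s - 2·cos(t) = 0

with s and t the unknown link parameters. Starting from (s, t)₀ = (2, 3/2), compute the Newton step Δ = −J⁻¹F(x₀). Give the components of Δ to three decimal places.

(-0.503, -0.541)

At (2, 3/2): F = (23.000, -16.64147).
Jacobian J = [[10·s·t - t, 5·s^2 - s - 2], [2·s·t - 2·s - 5·t^2 + 2, s^2 - 10·s·t + 2·sin(t)]].
At the point, J = [[28.500, 16.000], [-7.250, -24.00501]] (det J = -568.14279).
Solving J·Δ = −F gives Δ = (-0.503, -0.541).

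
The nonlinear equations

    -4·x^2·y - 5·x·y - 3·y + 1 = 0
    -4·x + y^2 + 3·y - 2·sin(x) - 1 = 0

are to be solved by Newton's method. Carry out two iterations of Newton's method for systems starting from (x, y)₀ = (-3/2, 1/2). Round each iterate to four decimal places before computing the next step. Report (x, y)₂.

(4.1048, 3.2831)

At (-3/2, 1/2): F = (-1.2500, 8.744990).
Jacobian J = [[-8·x·y - 5·y, -4·x^2 - 5·x - 3], [-2·cos(x) - 4, 2·y + 3]].
At the point, J = [[3.5000, -4.5000], [-4.141474, 4.0000]] (det J = -4.636635).
Solving J·Δ = −F gives Δ = (7.4089, 5.4847).
Then the next iterate is (x, y)₁ = (5.9089, 5.9847).
Round to (5.9089, 5.9847) and repeat: F = (-1029.594646, 29.866349), J = [[-312.827451, -172.204897], [-5.861538, 14.9694]].
Δ = (-1.8041, -2.7016), so (x, y)₂ = (4.1048, 3.2831).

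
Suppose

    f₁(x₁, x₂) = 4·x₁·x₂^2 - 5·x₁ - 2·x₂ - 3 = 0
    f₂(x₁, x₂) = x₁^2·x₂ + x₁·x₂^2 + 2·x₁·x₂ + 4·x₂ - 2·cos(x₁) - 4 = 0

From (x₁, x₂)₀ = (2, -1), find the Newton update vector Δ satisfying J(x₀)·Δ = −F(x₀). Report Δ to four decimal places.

(-3.9993, 0.0555)

At (2, -1): F = (-3.0000, -13.167706).
Jacobian J = [[4·x₂^2 - 5, 8·x₁·x₂ - 2], [2·x₁·x₂ + x₂^2 + 2·x₂ + 2·sin(x₁), x₁^2 + 2·x₁·x₂ + 2·x₁ + 4]].
At the point, J = [[-1.0000, -18.0000], [-3.181405, 8.0000]] (det J = -65.265293).
Solving J·Δ = −F gives Δ = (-3.9993, 0.0555).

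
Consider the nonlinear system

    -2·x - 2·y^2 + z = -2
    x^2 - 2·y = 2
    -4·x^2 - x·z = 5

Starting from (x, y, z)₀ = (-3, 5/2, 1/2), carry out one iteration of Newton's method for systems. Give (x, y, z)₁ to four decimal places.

(-2.9587, 3.3760, 13.3430)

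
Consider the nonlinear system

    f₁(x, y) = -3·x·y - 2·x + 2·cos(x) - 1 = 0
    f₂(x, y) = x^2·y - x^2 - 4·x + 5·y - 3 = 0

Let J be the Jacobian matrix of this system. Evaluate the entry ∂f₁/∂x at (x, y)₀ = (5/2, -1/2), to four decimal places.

∂f₁/∂x = -3·y - 2·sin(x) - 2.
At (5/2, -1/2) this is -1.6969.

-1.6969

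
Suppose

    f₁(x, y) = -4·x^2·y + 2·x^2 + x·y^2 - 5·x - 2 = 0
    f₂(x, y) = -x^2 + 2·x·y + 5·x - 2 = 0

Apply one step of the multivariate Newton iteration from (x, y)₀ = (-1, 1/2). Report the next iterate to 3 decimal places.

(0.020, 0.081)

At (-1, 1/2): F = (2.750, -9.000).
Jacobian J = [[-8·x·y + 4·x + y^2 - 5, -4·x^2 + 2·x·y], [-2·x + 2·y + 5, 2·x]].
At the point, J = [[-4.750, -5.000], [8.000, -2.000]] (det J = 49.500).
Solving J·Δ = −F gives Δ = (1.020, -0.419).
Then the next iterate is (x, y)₁ = (0.020, 0.081).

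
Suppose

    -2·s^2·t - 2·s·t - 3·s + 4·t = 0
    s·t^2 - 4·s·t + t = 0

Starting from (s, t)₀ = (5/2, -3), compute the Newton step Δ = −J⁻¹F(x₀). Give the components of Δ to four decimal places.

At (5/2, -3): F = (33.0000, 49.5000).
Jacobian J = [[-4·s·t - 2·t - 3, -2·s^2 - 2·s + 4], [t^2 - 4·t, 2·s·t - 4·s + 1]].
At the point, J = [[33.0000, -13.5000], [21.0000, -24.0000]] (det J = -508.5000).
Solving J·Δ = −F gives Δ = (-0.2434, 1.8496).

(-0.2434, 1.8496)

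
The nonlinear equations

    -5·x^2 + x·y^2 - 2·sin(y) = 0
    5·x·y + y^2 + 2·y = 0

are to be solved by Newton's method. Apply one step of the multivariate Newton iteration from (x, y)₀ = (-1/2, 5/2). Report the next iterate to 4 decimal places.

At (-1/2, 5/2): F = (-5.571944, 5.0000).
Jacobian J = [[-10·x + y^2, 2·x·y - 2·cos(y)], [5·y, 5·x + 2·y + 2]].
At the point, J = [[11.2500, -0.897713], [12.5000, 4.5000]] (det J = 61.846410).
Solving J·Δ = −F gives Δ = (0.3328, -2.0357).
Then the next iterate is (x, y)₁ = (-0.1672, 0.4643).

(-0.1672, 0.4643)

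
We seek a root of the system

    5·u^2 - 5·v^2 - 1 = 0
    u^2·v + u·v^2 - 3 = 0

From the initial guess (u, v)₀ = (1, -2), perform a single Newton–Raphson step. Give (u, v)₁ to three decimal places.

At (1, -2): F = (-16.000, -1.000).
Jacobian J = [[10·u, -10·v], [2·u·v + v^2, u^2 + 2·u·v]].
At the point, J = [[10.000, 20.000], [0.000, -3.000]] (det J = -30.000).
Solving J·Δ = −F gives Δ = (2.267, -0.333).
Then the next iterate is (u, v)₁ = (3.267, -2.333).

(3.267, -2.333)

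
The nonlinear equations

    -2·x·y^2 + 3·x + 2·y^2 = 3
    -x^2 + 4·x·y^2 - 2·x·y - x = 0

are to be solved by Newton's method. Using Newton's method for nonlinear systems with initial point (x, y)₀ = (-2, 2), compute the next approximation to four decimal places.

At (-2, 2): F = (15.0000, -26.0000).
Jacobian J = [[-2·y^2 + 3, -4·x·y + 4·y], [-2·x + 4·y^2 - 2·y - 1, 8·x·y - 2·x]].
At the point, J = [[-5.0000, 24.0000], [15.0000, -28.0000]] (det J = -220.0000).
Solving J·Δ = −F gives Δ = (0.9273, -0.4318).
Then the next iterate is (x, y)₁ = (-1.0727, 1.5682).

(-1.0727, 1.5682)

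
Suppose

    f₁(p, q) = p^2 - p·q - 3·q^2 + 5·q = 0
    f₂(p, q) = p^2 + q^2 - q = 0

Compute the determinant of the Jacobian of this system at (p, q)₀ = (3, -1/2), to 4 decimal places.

-43.0000

J = [[2·p - q, -p - 6·q + 5], [2·p, 2·q - 1]].
At the point, J = [[6.5000, 5.0000], [6.0000, -2.0000]].
det J = -43.0000.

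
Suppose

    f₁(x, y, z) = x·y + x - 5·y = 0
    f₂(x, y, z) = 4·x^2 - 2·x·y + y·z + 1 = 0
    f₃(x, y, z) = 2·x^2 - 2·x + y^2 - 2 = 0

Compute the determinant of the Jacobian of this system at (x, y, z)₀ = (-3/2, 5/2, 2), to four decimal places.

J = [[y + 1, x - 5, 0], [8·x - 2·y, -2·x + z, y], [4·x - 2, 2·y, 0]].
At the point, J = [[3.5000, -6.5000, 0.0000], [-17.0000, 5.0000, 2.5000], [-8.0000, 5.0000, 0.0000]].
det J = 86.2500.

86.2500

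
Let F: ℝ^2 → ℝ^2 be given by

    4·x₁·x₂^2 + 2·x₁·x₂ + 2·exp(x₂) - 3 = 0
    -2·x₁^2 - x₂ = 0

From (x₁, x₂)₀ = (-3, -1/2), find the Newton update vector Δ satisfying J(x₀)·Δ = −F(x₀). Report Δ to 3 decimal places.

At (-3, -1/2): F = (-1.78694, -17.500).
Jacobian J = [[4·x₂^2 + 2·x₂, 8·x₁·x₂ + 2·x₁ + 2·exp(x₂)], [-4·x₁, -1]].
At the point, J = [[0.000, 7.21306], [12.000, -1.000]] (det J = -86.55674).
Solving J·Δ = −F gives Δ = (1.479, 0.248).

(1.479, 0.248)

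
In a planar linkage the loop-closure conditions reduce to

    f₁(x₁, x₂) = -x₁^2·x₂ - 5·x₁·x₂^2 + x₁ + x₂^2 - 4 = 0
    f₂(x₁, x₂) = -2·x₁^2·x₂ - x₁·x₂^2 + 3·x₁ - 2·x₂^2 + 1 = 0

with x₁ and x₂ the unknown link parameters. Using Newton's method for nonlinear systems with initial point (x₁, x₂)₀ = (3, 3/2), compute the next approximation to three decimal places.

At (3, 3/2): F = (-46.000, -28.250).
Jacobian J = [[-2·x₁·x₂ - 5·x₂^2 + 1, -x₁^2 - 10·x₁·x₂ + 2·x₂], [-4·x₁·x₂ - x₂^2 + 3, -2·x₁^2 - 2·x₁·x₂ - 4·x₂]].
At the point, J = [[-19.250, -51.000], [-17.250, -33.000]] (det J = -244.500).
Solving J·Δ = −F gives Δ = (0.316, -1.021).
Then the next iterate is (x₁, x₂)₁ = (3.316, 0.479).

(3.316, 0.479)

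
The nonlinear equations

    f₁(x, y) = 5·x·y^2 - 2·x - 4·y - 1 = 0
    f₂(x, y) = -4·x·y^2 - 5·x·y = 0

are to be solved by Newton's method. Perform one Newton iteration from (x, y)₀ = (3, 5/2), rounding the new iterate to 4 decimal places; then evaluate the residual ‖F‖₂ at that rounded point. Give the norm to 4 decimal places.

156.7731

At (3, 5/2): F = (76.7500, -112.5000).
Jacobian J = [[5·y^2 - 2, 10·x·y - 4], [-4·y^2 - 5·y, -8·x·y - 5·x]].
At the point, J = [[29.2500, 71.0000], [-37.5000, -75.0000]] (det J = 468.7500).
Solving J·Δ = −F gives Δ = (-4.7600, 0.8800).
Then the next iterate is (x, y)₁ = (-1.7600, 3.3800).
Re-evaluating at (-1.7600, 3.3800): F = (-111.534720, 110.171776), so ‖F‖₂ = 156.7731.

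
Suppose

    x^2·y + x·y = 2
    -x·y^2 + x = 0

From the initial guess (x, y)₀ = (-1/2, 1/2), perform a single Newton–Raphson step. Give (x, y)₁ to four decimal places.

(5.6667, -8.0000)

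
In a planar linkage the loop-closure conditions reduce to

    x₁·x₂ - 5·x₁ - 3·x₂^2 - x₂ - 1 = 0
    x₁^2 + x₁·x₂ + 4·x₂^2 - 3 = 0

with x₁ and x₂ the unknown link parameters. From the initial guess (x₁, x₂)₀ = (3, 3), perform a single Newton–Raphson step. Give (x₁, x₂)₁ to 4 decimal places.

At (3, 3): F = (-37.0000, 51.0000).
Jacobian J = [[x₂ - 5, x₁ - 6·x₂ - 1], [2·x₁ + x₂, x₁ + 8·x₂]].
At the point, J = [[-2.0000, -16.0000], [9.0000, 27.0000]] (det J = 90.0000).
Solving J·Δ = −F gives Δ = (2.0333, -2.5667).
Then the next iterate is (x₁, x₂)₁ = (5.0333, 0.4333).

(5.0333, 0.4333)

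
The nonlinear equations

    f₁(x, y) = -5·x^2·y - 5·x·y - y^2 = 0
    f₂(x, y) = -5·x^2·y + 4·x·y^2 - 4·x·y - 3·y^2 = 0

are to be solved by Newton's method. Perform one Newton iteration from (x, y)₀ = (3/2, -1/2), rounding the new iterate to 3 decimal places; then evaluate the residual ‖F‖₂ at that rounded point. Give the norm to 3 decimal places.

1.338

At (3/2, -1/2): F = (9.125, 9.375).
Jacobian J = [[-10·x·y - 5·y, -5·x^2 - 5·x - 2·y], [-10·x·y + 4·y^2 - 4·y, -5·x^2 + 8·x·y - 4·x - 6·y]].
At the point, J = [[10.000, -17.750], [10.500, -20.250]] (det J = -16.125).
Solving J·Δ = −F gives Δ = (-1.140, -0.128).
Then the next iterate is (x, y)₁ = (0.360, -0.628).
Re-evaluating at (0.360, -0.628): F = (1.14296, 0.69602), so ‖F‖₂ = 1.338.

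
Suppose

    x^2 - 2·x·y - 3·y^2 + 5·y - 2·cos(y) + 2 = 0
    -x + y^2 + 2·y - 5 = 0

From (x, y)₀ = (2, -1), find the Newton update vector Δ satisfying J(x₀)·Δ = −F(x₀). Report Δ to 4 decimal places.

(-8.0000, 8.8546)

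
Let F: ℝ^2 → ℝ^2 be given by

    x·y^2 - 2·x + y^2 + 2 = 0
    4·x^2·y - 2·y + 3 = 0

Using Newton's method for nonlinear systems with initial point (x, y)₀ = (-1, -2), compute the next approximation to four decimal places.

(-3.0000, 14.5000)

At (-1, -2): F = (4.0000, -1.0000).
Jacobian J = [[y^2 - 2, 2·x·y + 2·y], [8·x·y, 4·x^2 - 2]].
At the point, J = [[2.0000, 0.0000], [16.0000, 2.0000]] (det J = 4.0000).
Solving J·Δ = −F gives Δ = (-2.0000, 16.5000).
Then the next iterate is (x, y)₁ = (-3.0000, 14.5000).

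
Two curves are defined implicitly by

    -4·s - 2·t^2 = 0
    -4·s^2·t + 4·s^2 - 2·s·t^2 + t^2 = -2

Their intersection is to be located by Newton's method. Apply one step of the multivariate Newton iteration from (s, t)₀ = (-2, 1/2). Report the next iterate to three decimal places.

(0.222, -0.194)

At (-2, 1/2): F = (7.500, 11.250).
Jacobian J = [[-4, -4·t], [-8·s·t + 8·s - 2·t^2, -4·s^2 - 4·s·t + 2·t]].
At the point, J = [[-4.000, -2.000], [-8.500, -11.000]] (det J = 27.000).
Solving J·Δ = −F gives Δ = (2.222, -0.694).
Then the next iterate is (s, t)₁ = (0.222, -0.194).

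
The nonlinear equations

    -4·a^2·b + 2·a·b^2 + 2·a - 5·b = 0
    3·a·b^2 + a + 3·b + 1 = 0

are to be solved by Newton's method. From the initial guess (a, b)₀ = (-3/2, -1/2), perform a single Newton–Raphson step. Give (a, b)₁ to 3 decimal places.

At (-3/2, -1/2): F = (3.250, -3.125).
Jacobian J = [[-8·a·b + 2·b^2 + 2, -4·a^2 + 4·a·b - 5], [3·b^2 + 1, 6·a·b + 3]].
At the point, J = [[-3.500, -11.000], [1.750, 7.500]] (det J = -7.000).
Solving J·Δ = −F gives Δ = (-1.429, 0.750).
Then the next iterate is (a, b)₁ = (-2.929, 0.250).

(-2.929, 0.250)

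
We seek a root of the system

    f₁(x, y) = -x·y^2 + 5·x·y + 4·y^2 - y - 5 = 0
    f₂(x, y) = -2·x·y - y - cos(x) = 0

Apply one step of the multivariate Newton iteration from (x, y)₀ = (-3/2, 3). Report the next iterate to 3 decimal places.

(-0.915, 2.081)

At (-3/2, 3): F = (19.000, 5.92926).
Jacobian J = [[-y^2 + 5·y, -2·x·y + 5·x + 8·y - 1], [-2·y + sin(x), -2·x - 1]].
At the point, J = [[6.000, 24.500], [-6.99749, 2.000]] (det J = 183.43863).
Solving J·Δ = −F gives Δ = (0.585, -0.919).
Then the next iterate is (x, y)₁ = (-0.915, 2.081).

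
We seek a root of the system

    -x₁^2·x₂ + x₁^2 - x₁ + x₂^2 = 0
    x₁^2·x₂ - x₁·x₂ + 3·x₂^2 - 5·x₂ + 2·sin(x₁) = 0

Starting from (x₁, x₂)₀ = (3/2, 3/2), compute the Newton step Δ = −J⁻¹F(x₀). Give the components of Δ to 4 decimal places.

(-0.2501, -0.3336)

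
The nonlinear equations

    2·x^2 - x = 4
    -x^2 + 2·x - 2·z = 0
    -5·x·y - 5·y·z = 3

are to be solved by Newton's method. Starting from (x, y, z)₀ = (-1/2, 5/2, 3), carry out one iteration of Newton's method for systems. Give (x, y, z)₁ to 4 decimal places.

(-1.5000, 5.8850, -2.1250)

At (-1/2, 5/2, 3): F = (-3.0000, -7.2500, -34.2500).
Jacobian J = [[4·x - 1, 0, 0], [-2·x + 2, 0, -2], [-5·y, -5·x - 5·z, -5·y]].
At the point, J = [[-3.0000, 0.0000, 0.0000], [3.0000, 0.0000, -2.0000], [-12.5000, -12.5000, -12.5000]] (det J = 75.0000).
Solving J·Δ = −F gives Δ = (-1.0000, 3.3850, -5.1250).
Then the next iterate is (x, y, z)₁ = (-1.5000, 5.8850, -2.1250).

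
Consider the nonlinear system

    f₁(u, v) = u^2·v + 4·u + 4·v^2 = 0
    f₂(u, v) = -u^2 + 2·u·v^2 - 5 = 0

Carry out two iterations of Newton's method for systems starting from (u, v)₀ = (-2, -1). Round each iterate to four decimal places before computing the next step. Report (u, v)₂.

At (-2, -1): F = (-8.0000, -13.0000).
Jacobian J = [[2·u·v + 4, u^2 + 8·v], [-2·u + 2·v^2, 4·u·v]].
At the point, J = [[8.0000, -4.0000], [6.0000, 8.0000]] (det J = 88.0000).
Solving J·Δ = −F gives Δ = (1.3182, 0.6364).
Then the next iterate is (u, v)₁ = (-0.6818, -0.3636).
Round to (-0.6818, -0.3636) and repeat: F = (-2.367400, -5.645126), J = [[4.495805, -2.443949], [1.628010, 0.991610]].
Δ = (1.9135, 2.5513), so (u, v)₂ = (1.2317, 2.1877).

(1.2317, 2.1877)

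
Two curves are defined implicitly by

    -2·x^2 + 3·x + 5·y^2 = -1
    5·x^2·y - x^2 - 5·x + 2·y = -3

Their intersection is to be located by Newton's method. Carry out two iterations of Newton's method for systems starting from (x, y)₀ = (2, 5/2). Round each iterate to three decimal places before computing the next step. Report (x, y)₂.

At (2, 5/2): F = (30.250, 44.000).
Jacobian J = [[-4·x + 3, 10·y], [10·x·y - 2·x - 5, 5·x^2 + 2]].
At the point, J = [[-5.000, 25.000], [41.000, 22.000]] (det J = -1135.000).
Solving J·Δ = −F gives Δ = (-0.383, -1.287).
Then the next iterate is (x, y)₁ = (1.617, 1.213).
Round to (1.617, 1.213) and repeat: F = (7.97847, 10.58440), J = [[-3.468, 12.130], [11.38021, 15.07344]].
Δ = (-0.043, -0.670), so (x, y)₂ = (1.574, 0.543).

(1.574, 0.543)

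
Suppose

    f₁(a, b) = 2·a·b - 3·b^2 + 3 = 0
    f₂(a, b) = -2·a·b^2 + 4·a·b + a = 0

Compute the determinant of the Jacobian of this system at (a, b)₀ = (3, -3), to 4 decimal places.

408.0000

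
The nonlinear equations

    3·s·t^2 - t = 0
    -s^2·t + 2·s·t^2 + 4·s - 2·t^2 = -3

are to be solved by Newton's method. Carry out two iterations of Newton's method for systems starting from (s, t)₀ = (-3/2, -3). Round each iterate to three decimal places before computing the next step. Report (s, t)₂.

At (-3/2, -3): F = (-37.500, -41.250).
Jacobian J = [[3·t^2, 6·s·t - 1], [-2·s·t + 2·t^2 + 4, -s^2 + 4·s·t - 4·t]].
At the point, J = [[27.000, 26.000], [13.000, 27.750]] (det J = 411.250).
Solving J·Δ = −F gives Δ = (-0.078, 1.523).
Then the next iterate is (s, t)₁ = (-1.578, -1.477).
Round to (-1.578, -1.477) and repeat: F = (-8.85036, -10.88211), J = [[6.54459, 12.98424], [3.70165, 12.74074]].
Δ = (-0.808, 1.089), so (s, t)₂ = (-2.386, -0.388).

(-2.386, -0.388)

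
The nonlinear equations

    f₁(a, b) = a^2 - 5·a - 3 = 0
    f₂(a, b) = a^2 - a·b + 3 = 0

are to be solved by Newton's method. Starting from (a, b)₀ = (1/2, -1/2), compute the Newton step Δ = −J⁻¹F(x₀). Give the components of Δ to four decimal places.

At (1/2, -1/2): F = (-5.2500, 3.5000).
Jacobian J = [[2·a - 5, 0], [2·a - b, -a]].
At the point, J = [[-4.0000, 0.0000], [1.5000, -0.5000]] (det J = 2.0000).
Solving J·Δ = −F gives Δ = (-1.3125, 3.0625).

(-1.3125, 3.0625)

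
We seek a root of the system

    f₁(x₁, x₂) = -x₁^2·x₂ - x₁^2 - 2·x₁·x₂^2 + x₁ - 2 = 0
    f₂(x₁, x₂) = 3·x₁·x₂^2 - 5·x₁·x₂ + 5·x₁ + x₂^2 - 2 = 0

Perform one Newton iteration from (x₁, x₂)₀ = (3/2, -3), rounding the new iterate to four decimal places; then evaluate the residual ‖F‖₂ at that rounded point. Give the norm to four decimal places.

20.0405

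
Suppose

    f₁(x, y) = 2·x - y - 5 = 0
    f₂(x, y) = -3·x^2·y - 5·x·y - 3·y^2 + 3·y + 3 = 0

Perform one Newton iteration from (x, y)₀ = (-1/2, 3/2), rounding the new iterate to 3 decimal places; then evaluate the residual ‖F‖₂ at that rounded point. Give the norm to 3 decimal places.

0.894

At (-1/2, 3/2): F = (-7.500, 3.375).
Jacobian J = [[2, -1], [-6·x·y - 5·y, -3·x^2 - 5·x - 6·y + 3]].
At the point, J = [[2.000, -1.000], [-3.000, -4.250]] (det J = -11.500).
Solving J·Δ = −F gives Δ = (3.065, -1.370).
Then the next iterate is (x, y)₁ = (2.565, 0.130).
Re-evaluating at (2.565, 0.130): F = (0.000, -0.89385), so ‖F‖₂ = 0.894.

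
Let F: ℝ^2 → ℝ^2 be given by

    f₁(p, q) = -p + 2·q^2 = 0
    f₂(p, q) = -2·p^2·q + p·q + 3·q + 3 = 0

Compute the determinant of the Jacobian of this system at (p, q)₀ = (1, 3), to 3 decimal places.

106.000

J = [[-1, 4·q], [-4·p·q + q, -2·p^2 + p + 3]].
At the point, J = [[-1.000, 12.000], [-9.000, 2.000]].
det J = 106.000.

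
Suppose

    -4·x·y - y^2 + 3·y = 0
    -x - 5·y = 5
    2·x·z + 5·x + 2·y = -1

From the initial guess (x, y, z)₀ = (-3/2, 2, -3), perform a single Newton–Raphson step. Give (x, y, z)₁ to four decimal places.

At (-3/2, 2, -3): F = (14.0000, -13.5000, 6.5000).
Jacobian J = [[-4·y, -4·x - 2·y + 3, 0], [-1, -5, 0], [2·z + 5, 2, 2·x]].
At the point, J = [[-8.0000, 5.0000, 0.0000], [-1.0000, -5.0000, 0.0000], [-1.0000, 2.0000, -3.0000]] (det J = -135.0000).
Solving J·Δ = −F gives Δ = (0.0556, -2.7111, 0.3407).
Then the next iterate is (x, y, z)₁ = (-1.4444, -0.7111, -2.6593).

(-1.4444, -0.7111, -2.6593)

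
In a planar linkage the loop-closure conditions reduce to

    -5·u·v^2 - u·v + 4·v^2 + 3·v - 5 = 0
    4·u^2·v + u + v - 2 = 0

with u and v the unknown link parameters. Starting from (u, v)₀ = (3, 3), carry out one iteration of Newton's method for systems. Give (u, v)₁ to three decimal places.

(1.835, 2.272)

At (3, 3): F = (-104.000, 112.000).
Jacobian J = [[-5·v^2 - v, -10·u·v - u + 8·v + 3], [8·u·v + 1, 4·u^2 + 1]].
At the point, J = [[-48.000, -66.000], [73.000, 37.000]] (det J = 3042.000).
Solving J·Δ = −F gives Δ = (-1.165, -0.728).
Then the next iterate is (u, v)₁ = (1.835, 2.272).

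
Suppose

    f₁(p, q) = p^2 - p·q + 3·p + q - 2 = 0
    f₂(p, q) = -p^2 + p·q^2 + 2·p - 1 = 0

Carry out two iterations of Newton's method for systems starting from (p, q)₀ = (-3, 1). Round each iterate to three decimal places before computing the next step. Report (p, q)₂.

(0.413, 5.194)

At (-3, 1): F = (2.000, -19.000).
Jacobian J = [[2·p - q + 3, -p + 1], [-2·p + q^2 + 2, 2·p·q]].
At the point, J = [[-4.000, 4.000], [9.000, -6.000]] (det J = -12.000).
Solving J·Δ = −F gives Δ = (5.333, 4.833).
Then the next iterate is (p, q)₁ = (2.333, 5.833).
Round to (2.333, 5.833) and repeat: F = (2.66650, 77.60084), J = [[1.833, -1.333], [31.35789, 27.21678]].
Δ = (-1.920, -0.639), so (p, q)₂ = (0.413, 5.194).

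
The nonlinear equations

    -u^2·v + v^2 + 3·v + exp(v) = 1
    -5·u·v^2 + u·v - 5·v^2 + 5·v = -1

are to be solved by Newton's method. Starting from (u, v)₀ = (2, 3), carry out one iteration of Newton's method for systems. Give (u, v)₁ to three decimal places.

(1.633, 1.824)

At (2, 3): F = (25.08554, -113.000).
Jacobian J = [[-2·u·v, -u^2 + 2·v + exp(v) + 3], [-5·v^2 + v, -10·u·v + u - 10·v + 5]].
At the point, J = [[-12.000, 25.08554], [-42.000, -83.000]] (det J = 2049.59255).
Solving J·Δ = −F gives Δ = (-0.367, -1.176).
Then the next iterate is (u, v)₁ = (1.633, 1.824).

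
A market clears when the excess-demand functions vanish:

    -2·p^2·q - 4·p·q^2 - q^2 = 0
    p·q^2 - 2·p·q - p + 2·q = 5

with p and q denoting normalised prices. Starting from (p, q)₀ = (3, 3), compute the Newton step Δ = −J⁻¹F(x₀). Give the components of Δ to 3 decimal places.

(-2.110, -0.199)

At (3, 3): F = (-171.000, 7.000).
Jacobian J = [[-4·p·q - 4·q^2, -2·p^2 - 8·p·q - 2·q], [q^2 - 2·q - 1, 2·p·q - 2·p + 2]].
At the point, J = [[-72.000, -96.000], [2.000, 14.000]] (det J = -816.000).
Solving J·Δ = −F gives Δ = (-2.110, -0.199).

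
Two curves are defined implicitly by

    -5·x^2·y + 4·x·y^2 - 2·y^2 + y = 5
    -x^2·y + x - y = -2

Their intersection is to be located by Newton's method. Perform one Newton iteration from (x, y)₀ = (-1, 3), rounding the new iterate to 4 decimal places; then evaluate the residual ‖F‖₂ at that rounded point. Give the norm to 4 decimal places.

22.1461

At (-1, 3): F = (-71.0000, -5.0000).
Jacobian J = [[-10·x·y + 4·y^2, -5·x^2 + 8·x·y - 4·y + 1], [-2·x·y + 1, -x^2 - 1]].
At the point, J = [[66.0000, -40.0000], [7.0000, -2.0000]] (det J = 148.0000).
Solving J·Δ = −F gives Δ = (0.3919, -1.1284).
Then the next iterate is (x, y)₁ = (-0.6081, 1.8716).
Re-evaluating at (-0.6081, 1.8716): F = (-22.115048, -1.171791), so ‖F‖₂ = 22.1461.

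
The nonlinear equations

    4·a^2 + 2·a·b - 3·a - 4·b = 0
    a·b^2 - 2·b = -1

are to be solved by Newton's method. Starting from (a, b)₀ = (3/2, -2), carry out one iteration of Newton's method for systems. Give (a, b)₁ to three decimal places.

(0.361, -1.194)

At (3/2, -2): F = (6.500, 11.000).
Jacobian J = [[8·a + 2·b - 3, 2·a - 4], [b^2, 2·a·b - 2]].
At the point, J = [[5.000, -1.000], [4.000, -8.000]] (det J = -36.000).
Solving J·Δ = −F gives Δ = (-1.139, 0.806).
Then the next iterate is (a, b)₁ = (0.361, -1.194).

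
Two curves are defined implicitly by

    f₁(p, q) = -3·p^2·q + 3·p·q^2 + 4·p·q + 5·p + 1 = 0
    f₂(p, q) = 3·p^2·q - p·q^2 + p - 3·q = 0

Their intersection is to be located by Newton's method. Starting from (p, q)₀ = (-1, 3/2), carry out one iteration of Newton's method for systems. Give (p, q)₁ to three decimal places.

At (-1, 3/2): F = (-21.250, 1.250).
Jacobian J = [[-6·p·q + 3·q^2 + 4·q + 5, -3·p^2 + 6·p·q + 4·p], [6·p·q - q^2 + 1, 3·p^2 - 2·p·q - 3]].
At the point, J = [[26.750, -16.000], [-10.250, 3.000]] (det J = -83.750).
Solving J·Δ = −F gives Δ = (-0.522, -2.201).
Then the next iterate is (p, q)₁ = (-1.522, -0.701).

(-1.522, -0.701)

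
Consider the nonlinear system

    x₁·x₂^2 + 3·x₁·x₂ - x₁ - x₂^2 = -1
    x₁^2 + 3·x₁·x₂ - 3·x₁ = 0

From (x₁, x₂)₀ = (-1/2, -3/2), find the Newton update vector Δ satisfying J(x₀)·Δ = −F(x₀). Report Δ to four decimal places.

At (-1/2, -3/2): F = (0.3750, 4.0000).
Jacobian J = [[x₂^2 + 3·x₂ - 1, 2·x₁·x₂ + 3·x₁ - 2·x₂], [2·x₁ + 3·x₂ - 3, 3·x₁]].
At the point, J = [[-3.2500, 3.0000], [-8.5000, -1.5000]] (det J = 30.3750).
Solving J·Δ = −F gives Δ = (0.4136, 0.3230).

(0.4136, 0.3230)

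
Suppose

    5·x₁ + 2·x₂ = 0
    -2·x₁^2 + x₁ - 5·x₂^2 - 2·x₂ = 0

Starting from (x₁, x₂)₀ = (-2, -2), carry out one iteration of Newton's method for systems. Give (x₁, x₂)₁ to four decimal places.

(0.7778, -1.9444)

At (-2, -2): F = (-14.0000, -26.0000).
Jacobian J = [[5, 2], [-4·x₁ + 1, -10·x₂ - 2]].
At the point, J = [[5.0000, 2.0000], [9.0000, 18.0000]] (det J = 72.0000).
Solving J·Δ = −F gives Δ = (2.7778, 0.0556).
Then the next iterate is (x₁, x₂)₁ = (0.7778, -1.9444).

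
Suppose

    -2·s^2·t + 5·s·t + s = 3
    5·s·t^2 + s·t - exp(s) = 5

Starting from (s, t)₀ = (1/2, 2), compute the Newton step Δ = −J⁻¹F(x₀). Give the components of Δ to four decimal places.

(-0.2149, 0.0021)

At (1/2, 2): F = (1.5000, 4.351279).
Jacobian J = [[-4·s·t + 5·t + 1, -2·s^2 + 5·s], [5·t^2 + t - exp(s), 10·s·t + s]].
At the point, J = [[7.0000, 2.0000], [20.351279, 10.5000]] (det J = 32.797443).
Solving J·Δ = −F gives Δ = (-0.2149, 0.0021).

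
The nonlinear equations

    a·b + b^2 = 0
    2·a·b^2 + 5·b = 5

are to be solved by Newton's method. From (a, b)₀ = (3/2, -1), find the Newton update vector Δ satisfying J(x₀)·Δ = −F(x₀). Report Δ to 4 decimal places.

(1.5000, -4.0000)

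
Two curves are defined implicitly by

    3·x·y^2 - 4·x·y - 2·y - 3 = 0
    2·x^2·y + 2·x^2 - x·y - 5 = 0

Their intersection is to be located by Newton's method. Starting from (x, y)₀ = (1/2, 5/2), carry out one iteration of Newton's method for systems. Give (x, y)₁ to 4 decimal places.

(1.5000, 1.0357)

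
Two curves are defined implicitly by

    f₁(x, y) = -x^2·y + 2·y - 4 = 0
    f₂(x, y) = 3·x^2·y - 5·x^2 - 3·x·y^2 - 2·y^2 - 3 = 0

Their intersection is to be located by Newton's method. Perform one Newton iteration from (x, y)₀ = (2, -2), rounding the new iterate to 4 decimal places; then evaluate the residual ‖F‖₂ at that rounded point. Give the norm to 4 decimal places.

29.7929

At (2, -2): F = (0.0000, -79.0000).
Jacobian J = [[-2·x·y, -x^2 + 2], [6·x·y - 10·x - 3·y^2, 3·x^2 - 6·x·y - 4·y]].
At the point, J = [[8.0000, -2.0000], [-56.0000, 44.0000]] (det J = 240.0000).
Solving J·Δ = −F gives Δ = (0.6583, 2.6333).
Then the next iterate is (x, y)₁ = (2.6583, 0.6333).
Re-evaluating at (2.6583, 0.6333): F = (-7.208652, -28.907661), so ‖F‖₂ = 29.7929.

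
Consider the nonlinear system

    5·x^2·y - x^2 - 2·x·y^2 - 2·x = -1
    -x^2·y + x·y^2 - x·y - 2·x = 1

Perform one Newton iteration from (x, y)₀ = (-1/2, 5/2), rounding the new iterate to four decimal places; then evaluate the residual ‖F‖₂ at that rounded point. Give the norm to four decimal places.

3.4957

At (-1/2, 5/2): F = (11.1250, -2.5000).
Jacobian J = [[10·x·y - 2·x - 2·y^2 - 2, 5·x^2 - 4·x·y], [-2·x·y + y^2 - y - 2, -x^2 + 2·x·y - x]].
At the point, J = [[-26.0000, 6.2500], [4.2500, -2.2500]] (det J = 31.9375).
Solving J·Δ = −F gives Δ = (0.2945, -0.5548).
Then the next iterate is (x, y)₁ = (-0.2055, 1.9452).
Re-evaluating at (-0.2055, 1.9452): F = (3.334644, -1.048979), so ‖F‖₂ = 3.4957.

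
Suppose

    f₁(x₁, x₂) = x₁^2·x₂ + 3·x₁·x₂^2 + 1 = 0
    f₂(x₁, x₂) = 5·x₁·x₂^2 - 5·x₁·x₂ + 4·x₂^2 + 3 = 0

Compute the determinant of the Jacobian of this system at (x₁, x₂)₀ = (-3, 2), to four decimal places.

J = [[2·x₁·x₂ + 3·x₂^2, x₁^2 + 6·x₁·x₂], [5·x₂^2 - 5·x₂, 10·x₁·x₂ - 5·x₁ + 8·x₂]].
At the point, J = [[0.0000, -27.0000], [10.0000, -29.0000]].
det J = 270.0000.

270.0000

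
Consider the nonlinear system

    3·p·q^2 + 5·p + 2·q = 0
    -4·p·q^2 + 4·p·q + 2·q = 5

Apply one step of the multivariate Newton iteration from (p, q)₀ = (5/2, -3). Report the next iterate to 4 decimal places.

(3.7708, -0.3333)

At (5/2, -3): F = (74.0000, -131.0000).
Jacobian J = [[3·q^2 + 5, 6·p·q + 2], [-4·q^2 + 4·q, -8·p·q + 4·p + 2]].
At the point, J = [[32.0000, -43.0000], [-48.0000, 72.0000]] (det J = 240.0000).
Solving J·Δ = −F gives Δ = (1.2708, 2.6667).
Then the next iterate is (p, q)₁ = (3.7708, -0.3333).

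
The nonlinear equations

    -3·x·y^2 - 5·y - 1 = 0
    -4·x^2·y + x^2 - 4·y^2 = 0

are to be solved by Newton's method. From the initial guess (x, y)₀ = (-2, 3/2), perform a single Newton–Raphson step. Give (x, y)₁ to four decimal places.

(1.3380, 2.8486)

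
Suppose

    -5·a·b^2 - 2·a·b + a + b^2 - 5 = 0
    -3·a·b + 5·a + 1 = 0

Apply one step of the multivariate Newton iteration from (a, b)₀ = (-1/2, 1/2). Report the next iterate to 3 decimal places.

At (-1/2, 1/2): F = (-4.125, -0.750).
Jacobian J = [[-5·b^2 - 2·b + 1, -10·a·b - 2·a + 2·b], [-3·b + 5, -3·a]].
At the point, J = [[-1.250, 4.500], [3.500, 1.500]] (det J = -17.625).
Solving J·Δ = −F gives Δ = (-0.160, 0.872).
Then the next iterate is (a, b)₁ = (-0.660, 1.372).

(-0.660, 1.372)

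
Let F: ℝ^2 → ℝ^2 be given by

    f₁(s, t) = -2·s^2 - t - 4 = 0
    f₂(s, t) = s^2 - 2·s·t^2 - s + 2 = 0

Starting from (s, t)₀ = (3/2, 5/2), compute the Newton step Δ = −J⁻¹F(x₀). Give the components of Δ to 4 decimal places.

(-1.8742, 0.2453)

At (3/2, 5/2): F = (-11.0000, -16.0000).
Jacobian J = [[-4·s, -1], [2·s - 2·t^2 - 1, -4·s·t]].
At the point, J = [[-6.0000, -1.0000], [-10.5000, -15.0000]] (det J = 79.5000).
Solving J·Δ = −F gives Δ = (-1.8742, 0.2453).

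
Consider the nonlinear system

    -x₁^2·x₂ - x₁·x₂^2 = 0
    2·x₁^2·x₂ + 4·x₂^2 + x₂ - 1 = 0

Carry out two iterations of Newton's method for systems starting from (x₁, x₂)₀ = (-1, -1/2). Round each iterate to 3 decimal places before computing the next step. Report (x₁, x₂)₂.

At (-1, -1/2): F = (0.750, -1.500).
Jacobian J = [[-2·x₁·x₂ - x₂^2, -x₁^2 - 2·x₁·x₂], [4·x₁·x₂, 2·x₁^2 + 8·x₂ + 1]].
At the point, J = [[-1.250, -2.000], [2.000, -1.000]] (det J = 5.250).
Solving J·Δ = −F gives Δ = (0.714, -0.071).
Then the next iterate is (x₁, x₂)₁ = (-0.286, -0.571).
Round to (-0.286, -0.571) and repeat: F = (0.13995, -0.36025), J = [[-0.65265, -0.40841], [0.65322, -3.40441]].
Δ = (0.251, -0.058), so (x₁, x₂)₂ = (-0.035, -0.629).

(-0.035, -0.629)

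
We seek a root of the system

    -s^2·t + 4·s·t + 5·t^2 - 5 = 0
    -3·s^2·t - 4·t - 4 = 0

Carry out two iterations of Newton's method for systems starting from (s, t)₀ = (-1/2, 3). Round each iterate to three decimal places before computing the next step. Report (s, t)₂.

At (-1/2, 3): F = (33.250, -18.250).
Jacobian J = [[-2·s·t + 4·t, -s^2 + 4·s + 10·t], [-6·s·t, -3·s^2 - 4]].
At the point, J = [[15.000, 27.750], [9.000, -4.750]] (det J = -321.000).
Solving J·Δ = −F gives Δ = (1.086, -1.785).
Then the next iterate is (s, t)₁ = (0.586, 1.215).
Round to (0.586, 1.215) and repeat: F = (4.81186, -10.11168), J = [[3.43602, 14.15060], [-4.27194, -5.03019]].
Δ = (-2.754, 0.329), so (s, t)₂ = (-2.168, 1.544).

(-2.168, 1.544)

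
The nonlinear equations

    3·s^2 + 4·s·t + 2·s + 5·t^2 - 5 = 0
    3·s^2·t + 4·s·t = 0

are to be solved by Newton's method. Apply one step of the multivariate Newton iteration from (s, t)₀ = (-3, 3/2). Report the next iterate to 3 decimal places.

(-2.181, 1.147)

At (-3, 3/2): F = (9.250, 22.500).
Jacobian J = [[6·s + 4·t + 2, 4·s + 10·t], [6·s·t + 4·t, 3·s^2 + 4·s]].
At the point, J = [[-10.000, 3.000], [-21.000, 15.000]] (det J = -87.000).
Solving J·Δ = −F gives Δ = (0.819, -0.353).
Then the next iterate is (s, t)₁ = (-2.181, 1.147).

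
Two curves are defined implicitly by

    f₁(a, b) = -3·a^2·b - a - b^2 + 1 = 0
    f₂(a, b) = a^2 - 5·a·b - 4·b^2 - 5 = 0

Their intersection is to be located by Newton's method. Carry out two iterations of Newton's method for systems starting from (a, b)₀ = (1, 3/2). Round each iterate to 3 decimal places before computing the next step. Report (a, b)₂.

(1.660, -0.417)

At (1, 3/2): F = (-6.750, -20.500).
Jacobian J = [[-6·a·b - 1, -3·a^2 - 2·b], [2·a - 5·b, -5·a - 8·b]].
At the point, J = [[-10.000, -6.000], [-5.500, -17.000]] (det J = 137.000).
Solving J·Δ = −F gives Δ = (0.060, -1.225).
Then the next iterate is (a, b)₁ = (1.060, 0.275).
Round to (1.060, 0.275) and repeat: F = (-1.06260, -5.63640), J = [[-2.749, -3.92080], [0.745, -7.500]].
Δ = (0.600, -0.692), so (a, b)₂ = (1.660, -0.417).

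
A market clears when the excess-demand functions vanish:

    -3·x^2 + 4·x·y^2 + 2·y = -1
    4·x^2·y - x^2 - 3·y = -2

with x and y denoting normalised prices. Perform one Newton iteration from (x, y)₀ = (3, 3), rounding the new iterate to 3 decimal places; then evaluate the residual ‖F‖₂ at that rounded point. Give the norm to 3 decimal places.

37.845

At (3, 3): F = (88.000, 92.000).
Jacobian J = [[-6·x + 4·y^2, 8·x·y + 2], [8·x·y - 2·x, 4·x^2 - 3]].
At the point, J = [[18.000, 74.000], [66.000, 33.000]] (det J = -4290.000).
Solving J·Δ = −F gives Δ = (-0.910, -0.968).
Then the next iterate is (x, y)₁ = (2.090, 2.032).
Re-evaluating at (2.090, 2.032): F = (26.47834, 27.03982), so ‖F‖₂ = 37.845.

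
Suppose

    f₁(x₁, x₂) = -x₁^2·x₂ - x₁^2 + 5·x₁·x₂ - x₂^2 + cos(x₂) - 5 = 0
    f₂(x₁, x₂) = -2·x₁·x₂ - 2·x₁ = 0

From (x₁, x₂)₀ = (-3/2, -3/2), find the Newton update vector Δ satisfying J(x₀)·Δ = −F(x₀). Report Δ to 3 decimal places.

(0.327, 0.391)

At (-3/2, -3/2): F = (5.19574, -1.500).
Jacobian J = [[-2·x₁·x₂ - 2·x₁ + 5·x₂, -x₁^2 + 5·x₁ - 2·x₂ - sin(x₂)], [-2·x₂ - 2, -2·x₁]].
At the point, J = [[-9.000, -5.75251], [1.000, 3.000]] (det J = -21.24749).
Solving J·Δ = −F gives Δ = (0.327, 0.391).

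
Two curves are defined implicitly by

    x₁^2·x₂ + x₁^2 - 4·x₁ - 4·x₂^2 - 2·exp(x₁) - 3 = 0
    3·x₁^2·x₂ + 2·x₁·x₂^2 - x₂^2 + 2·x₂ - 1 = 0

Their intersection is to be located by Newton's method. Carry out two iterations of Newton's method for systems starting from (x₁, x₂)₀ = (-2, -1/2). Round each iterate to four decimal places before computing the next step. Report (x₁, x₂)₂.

(-0.6970, 0.0038)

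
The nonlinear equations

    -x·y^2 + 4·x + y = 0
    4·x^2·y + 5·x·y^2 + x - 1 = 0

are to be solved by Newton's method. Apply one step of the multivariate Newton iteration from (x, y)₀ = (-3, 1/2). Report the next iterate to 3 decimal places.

At (-3, 1/2): F = (-10.750, 10.250).
Jacobian J = [[-y^2 + 4, -2·x·y + 1], [8·x·y + 5·y^2 + 1, 4·x^2 + 10·x·y]].
At the point, J = [[3.750, 4.000], [-9.750, 21.000]] (det J = 117.750).
Solving J·Δ = −F gives Δ = (2.265, 0.564).
Then the next iterate is (x, y)₁ = (-0.735, 1.064).

(-0.735, 1.064)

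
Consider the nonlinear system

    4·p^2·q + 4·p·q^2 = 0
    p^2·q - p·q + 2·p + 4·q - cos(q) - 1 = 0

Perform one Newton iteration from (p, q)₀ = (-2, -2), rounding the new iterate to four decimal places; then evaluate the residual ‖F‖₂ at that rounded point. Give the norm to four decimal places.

At (-2, -2): F = (-64.0000, -24.583853).
Jacobian J = [[8·p·q + 4·q^2, 4·p^2 + 8·p·q], [2·p·q - q + 2, p^2 - p + sin(q) + 4]].
At the point, J = [[48.0000, 48.0000], [12.0000, 9.090703]] (det J = -139.646276).
Solving J·Δ = −F gives Δ = (4.2838, -2.9505).
Then the next iterate is (p, q)₁ = (2.2838, -4.9505).
Re-evaluating at (2.2838, -4.9505): F = (120.598328, -30.984848), so ‖F‖₂ = 124.5151.

124.5151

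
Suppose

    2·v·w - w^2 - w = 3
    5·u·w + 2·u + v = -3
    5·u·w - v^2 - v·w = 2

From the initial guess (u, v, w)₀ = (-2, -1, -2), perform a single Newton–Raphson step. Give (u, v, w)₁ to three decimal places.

(-2.164, -0.761, -0.045)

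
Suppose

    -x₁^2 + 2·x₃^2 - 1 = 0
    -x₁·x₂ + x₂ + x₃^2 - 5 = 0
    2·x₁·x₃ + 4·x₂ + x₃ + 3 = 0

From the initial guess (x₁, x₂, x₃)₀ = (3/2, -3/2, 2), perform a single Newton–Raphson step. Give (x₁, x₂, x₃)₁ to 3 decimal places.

(2.123, -3.013, 1.640)

At (3/2, -3/2, 2): F = (4.750, -0.250, 5.000).
Jacobian J = [[-2·x₁, 0, 4·x₃], [-x₂, -x₁ + 1, 2·x₃], [2·x₃, 4, 2·x₁ + 1]].
At the point, J = [[-3.000, 0.000, 8.000], [1.500, -0.500, 4.000], [4.000, 4.000, 4.000]] (det J = 118.000).
Solving J·Δ = −F gives Δ = (0.623, -1.513, -0.360).
Then the next iterate is (x₁, x₂, x₃)₁ = (2.123, -3.013, 1.640).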